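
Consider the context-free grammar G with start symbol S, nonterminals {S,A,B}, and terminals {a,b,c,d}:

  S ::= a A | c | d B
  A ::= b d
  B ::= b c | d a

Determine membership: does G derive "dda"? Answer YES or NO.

CNF form of G:
  S -> T1 B | T3 A | c
  A -> T0 T1
  B -> T0 T2 | T1 T3
  T0 -> b
  T1 -> d
  T2 -> c
  T3 -> a

Fill CYK table bottom-up:
  cell(0,0) d: {T1}  orig:{}
  cell(1,1) d: {T1}  orig:{}
  cell(2,2) a: {T3}  orig:{}
  cell(0,1) dd: ∅
  cell(1,2) da: {B}
  cell(0,2) dda: {S}

S ∈ T[0,2] ⇒ YES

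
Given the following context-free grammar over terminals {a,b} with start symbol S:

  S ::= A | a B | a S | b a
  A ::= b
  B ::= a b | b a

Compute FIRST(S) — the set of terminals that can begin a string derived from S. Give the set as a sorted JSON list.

Compute FIRST by fixpoint:
pass 1:
  A via A→b: +{b}
  B via B→a b: +{a}
  B via B→b a: +{b}
  S via S→A: +{b}
  S via S→a B: +{a}
  S: {a,b}  A: {b}  B: {a,b}
pass 2: — fixpoint
  S: {a,b}  A: {b}  B: {a,b}

FIRST(S) = ["a", "b"]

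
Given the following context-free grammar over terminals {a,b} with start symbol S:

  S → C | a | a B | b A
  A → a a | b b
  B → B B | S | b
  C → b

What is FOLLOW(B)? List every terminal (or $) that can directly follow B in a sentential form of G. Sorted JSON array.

FIRST sets, iterate to fixpoint:
round 1:
  A via A→a a: +{a}
  A via A→b b: +{b}
  B via B→b: +{b}
  C via C→b: +{b}
  S via S→C: +{b}
  S via S→a: +{a}
  FIRST(S)={a,b}  FIRST(A)={a,b}  FIRST(B)={b}  FIRST(C)={b}
round 2:
  B via B→S: +{a}
  FIRST(S)={a,b}  FIRST(A)={a,b}  FIRST(B)={a,b}  FIRST(C)={b}
round 3: (stable)
  FIRST(S)={a,b}  FIRST(A)={a,b}  FIRST(B)={a,b}  FIRST(C)={b}

FOLLOW sets:
FOLLOW(S) := {$}
pass 1:
  B→B B: FOLLOW(B) ⊇ FIRST(B) = {a,b}; new: +{a,b}
  B→S: FOLLOW(S) ⊇ FOLLOW(B) ⊇ {a,b}; new: +{a,b}
  S→C: FOLLOW(C) ⊇ FOLLOW(S) ⊇ {$,a,b}; new: +{$,a,b}
  S→a B: FOLLOW(B) ⊇ FOLLOW(S) ⊇ {$,a,b}; new: +{$}
  S→b A: FOLLOW(A) ⊇ FOLLOW(S) ⊇ {$,a,b}; new: +{$,a,b}
  FOLLOW[S]={$,a,b}  FOLLOW[A]={$,a,b}  FOLLOW[B]={$,a,b}  FOLLOW[C]={$,a,b}
pass 2: (stable)
  FOLLOW[S]={$,a,b}  FOLLOW[A]={$,a,b}  FOLLOW[B]={$,a,b}  FOLLOW[C]={$,a,b}

FOLLOW(B) = ["$", "a", "b"]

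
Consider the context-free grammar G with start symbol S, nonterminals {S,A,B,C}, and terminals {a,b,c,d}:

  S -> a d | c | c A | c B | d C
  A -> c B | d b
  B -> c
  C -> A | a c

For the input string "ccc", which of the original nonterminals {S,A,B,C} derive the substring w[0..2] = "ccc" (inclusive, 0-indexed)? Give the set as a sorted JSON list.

Convert to CNF:
  S -> T0 A | T0 B | T1 C | T3 T1 | c
  A -> T0 B | T1 T2
  B -> c
  C -> T0 B | T1 T2 | T3 T0
  T0 -> c
  T1 -> d
  T2 -> b
  T3 -> a

CYK table (by increasing span) (cells [i..j] with 0 ≤ i ≤ j ≤ 2 only):
  [0..0]={B,S,T0}  "c"  orig:{B,S}
  [1..1]={B,S,T0}  "c"  orig:{B,S}
  [2..2]={B,S,T0}  "c"  orig:{B,S}
  [0..1]={A,C,S}  "cc"
  [1..2]={A,C,S}  "cc"
  [0..2]={S}  "ccc"

Original NTs in T[0,2] deriving "ccc": ["S"]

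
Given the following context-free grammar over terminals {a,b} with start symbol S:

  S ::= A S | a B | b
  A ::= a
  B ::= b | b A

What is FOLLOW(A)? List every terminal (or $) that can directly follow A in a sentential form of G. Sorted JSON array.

Compute FIRST by fixpoint:
pass 1:
  A via A→a: +{a}
  B via B→b: +{b}
  S via S→A S: +{a}
  S via S→b: +{b}
  FIRST[S]={a,b}  FIRST[A]={a}  FIRST[B]={b}
pass 2: (no change)
  FIRST[S]={a,b}  FIRST[A]={a}  FIRST[B]={b}

FOLLOW iteration:
initialize: $ ∈ FOLLOW(S)
iter 1:
  S→A S: FOLLOW(A) ⊇ FIRST(S) = {a,b}; new: +{a,b}
  S→a B: FOLLOW(B) ⊇ FOLLOW(S) ⊇ {$}; new: +{$}
  FOLLOW[S]={$}  FOLLOW[A]={a,b}  FOLLOW[B]={$}
iter 2:
  B→b A: FOLLOW(A) ⊇ FOLLOW(B) ⊇ {$}; new: +{$}
  FOLLOW[S]={$}  FOLLOW[A]={$,a,b}  FOLLOW[B]={$}
iter 3: — fixpoint
  FOLLOW[S]={$}  FOLLOW[A]={$,a,b}  FOLLOW[B]={$}

FOLLOW(A) = ["$", "a", "b"]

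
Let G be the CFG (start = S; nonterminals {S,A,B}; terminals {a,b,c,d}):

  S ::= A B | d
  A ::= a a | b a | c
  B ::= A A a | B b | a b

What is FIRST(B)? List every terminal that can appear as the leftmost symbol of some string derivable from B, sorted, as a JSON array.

Compute FIRST by fixpoint:
[1]
  A via A→a a: +{a}
  A via A→b a: +{b}
  A via A→c: +{c}
  B via B→A A a: +{a,b,c}
  S via S→A B: +{a,b,c}
  S via S→d: +{d}
  FIRST[S]={a,b,c,d}  FIRST[A]={a,b,c}  FIRST[B]={a,b,c}
[2] — fixpoint
  FIRST[S]={a,b,c,d}  FIRST[A]={a,b,c}  FIRST[B]={a,b,c}

FIRST(B) = ["a", "b", "c"]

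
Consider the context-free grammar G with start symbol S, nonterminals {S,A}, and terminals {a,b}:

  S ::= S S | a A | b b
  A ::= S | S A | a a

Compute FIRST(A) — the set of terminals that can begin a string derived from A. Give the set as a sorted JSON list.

FIRST iteration:
pass 1:
  A via A→a a: +{a}
  S via S→a A: +{a}
  S via S→b b: +{b}
  FIRST[S]={a,b}  FIRST[A]={a}
pass 2:
  A via A→S: +{b}
  FIRST[S]={a,b}  FIRST[A]={a,b}
pass 3: (stable)
  FIRST[S]={a,b}  FIRST[A]={a,b}

FIRST(A) = ["a", "b"]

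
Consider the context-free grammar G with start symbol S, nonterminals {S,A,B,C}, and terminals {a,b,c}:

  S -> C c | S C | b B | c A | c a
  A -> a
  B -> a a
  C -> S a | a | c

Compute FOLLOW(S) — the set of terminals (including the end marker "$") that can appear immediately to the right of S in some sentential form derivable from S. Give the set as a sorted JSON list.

Compute FIRST by fixpoint:
[1]
  A via A→a: +{a}
  B via B→a a: +{a}
  C via C→a: +{a}
  C via C→c: +{c}
  S via S→C c: +{a,c}
  S via S→b B: +{b}
  FIRST(S)={a,b,c}  FIRST(A)={a}  FIRST(B)={a}  FIRST(C)={a,c}
[2]
  C via C→S a: +{b}
  FIRST(S)={a,b,c}  FIRST(A)={a}  FIRST(B)={a}  FIRST(C)={a,b,c}
[3] done
  FIRST(S)={a,b,c}  FIRST(A)={a}  FIRST(B)={a}  FIRST(C)={a,b,c}

Compute FOLLOW by fixpoint:
initialize: $ ∈ FOLLOW(S)
iter 1:
  C→S a: FOLLOW(S) ⊇ FIRST(a) = {a}; new: +{a}
  S→C c: FOLLOW(C) ⊇ FIRST(c) = {c}; new: +{c}
  S→S C: FOLLOW(S) ⊇ FIRST(C) = {a,b,c}; new: +{b,c}
  S→S C: FOLLOW(C) ⊇ FOLLOW(S) ⊇ {$,a,b,c}; new: +{$,a,b}
  S→b B: FOLLOW(B) ⊇ FOLLOW(S) ⊇ {$,a,b,c}; new: +{$,a,b,c}
  S→c A: FOLLOW(A) ⊇ FOLLOW(S) ⊇ {$,a,b,c}; new: +{$,a,b,c}
  S: {$,a,b,c}  A: {$,a,b,c}  B: {$,a,b,c}  C: {$,a,b,c}
iter 2: (stable)
  S: {$,a,b,c}  A: {$,a,b,c}  B: {$,a,b,c}  C: {$,a,b,c}

FOLLOW(S) = ["$", "a", "b", "c"]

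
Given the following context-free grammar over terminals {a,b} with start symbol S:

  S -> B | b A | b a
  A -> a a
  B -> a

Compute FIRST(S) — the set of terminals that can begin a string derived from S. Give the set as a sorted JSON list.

Compute FIRST by fixpoint:
iter 1:
  A via A→a a: +{a}
  B via B→a: +{a}
  S via S→B: +{a}
  S via S→b A: +{b}
  FIRST(S)={a,b}  FIRST(A)={a}  FIRST(B)={a}
iter 2: — fixpoint
  FIRST(S)={a,b}  FIRST(A)={a}  FIRST(B)={a}

FIRST(S) = ["a", "b"]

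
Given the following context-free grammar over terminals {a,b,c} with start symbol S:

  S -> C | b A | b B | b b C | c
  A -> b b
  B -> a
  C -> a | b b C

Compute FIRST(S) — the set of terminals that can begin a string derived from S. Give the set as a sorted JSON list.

Compute FIRST by fixpoint:
round 1:
  A via A→b b: +{b}
  B via B→a: +{a}
  C via C→a: +{a}
  C via C→b b C: +{b}
  S via S→C: +{a,b}
  S via S→c: +{c}
  FIRST(S)={a,b,c}  FIRST(A)={b}  FIRST(B)={a}  FIRST(C)={a,b}
round 2: (stable)
  FIRST(S)={a,b,c}  FIRST(A)={b}  FIRST(B)={a}  FIRST(C)={a,b}

FIRST(S) = ["a", "b", "c"]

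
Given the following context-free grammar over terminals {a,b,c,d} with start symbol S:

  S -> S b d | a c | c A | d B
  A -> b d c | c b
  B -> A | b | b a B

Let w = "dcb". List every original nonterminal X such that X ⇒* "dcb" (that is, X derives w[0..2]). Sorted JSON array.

Convert to CNF:
  S -> S X7 | T1 B | T2 A | T3 T2
  A -> T0 X4 | T2 T0
  B -> T0 X5 | T0 X6 | T2 T0 | b
  T0 -> b
  T1 -> d
  T2 -> c
  T3 -> a
  X4 -> T1 T2
  X5 -> T3 B
  X6 -> T1 T2
  X7 -> T0 T1

Fill CYK table bottom-up — only the sub-triangle for w[0..2]:
  T[0,0] 'd' = {T1}  orig:{}
  T[1,1] 'c' = {T2}  orig:{}
  T[2,2] 'b' = {B,T0}  orig:{B}
  T[0,1] 'dc' = {X4,X6}  orig:{}
  T[1,2] 'cb' = {A,B}
  T[0,2] 'dcb' = {S}

Original NTs in T[0,2] deriving "dcb": ["S"]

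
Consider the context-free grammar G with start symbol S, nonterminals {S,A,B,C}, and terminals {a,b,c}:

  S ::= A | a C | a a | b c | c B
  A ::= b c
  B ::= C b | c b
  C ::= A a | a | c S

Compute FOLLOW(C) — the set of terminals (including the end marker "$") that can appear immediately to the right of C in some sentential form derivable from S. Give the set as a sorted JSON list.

FIRST sets, iterate to fixpoint:
iter 1:
  A via A→b c: +{b}
  B via B→c b: +{c}
  C via C→A a: +{b}
  C via C→a: +{a}
  C via C→c S: +{c}
  S via S→A: +{b}
  S via S→a C: +{a}
  S via S→c B: +{c}
  FIRST(S)={a,b,c}  FIRST(A)={b}  FIRST(B)={c}  FIRST(C)={a,b,c}
iter 2:
  B via B→C b: +{a,b}
  FIRST(S)={a,b,c}  FIRST(A)={b}  FIRST(B)={a,b,c}  FIRST(C)={a,b,c}
iter 3: — fixpoint
  FIRST(S)={a,b,c}  FIRST(A)={b}  FIRST(B)={a,b,c}  FIRST(C)={a,b,c}

Compute FOLLOW by fixpoint:
initialize: $ ∈ FOLLOW(S)
round 1:
  B→C b: FOLLOW(C) ⊇ FIRST(b) = {b}; new: +{b}
  C→A a: FOLLOW(A) ⊇ FIRST(a) = {a}; new: +{a}
  C→c S: FOLLOW(S) ⊇ FOLLOW(C) ⊇ {b}; new: +{b}
  S→A: FOLLOW(A) ⊇ FOLLOW(S) ⊇ {$,b}; new: +{$,b}
  S→a C: FOLLOW(C) ⊇ FOLLOW(S) ⊇ {$,b}; new: +{$}
  S→c B: FOLLOW(B) ⊇ FOLLOW(S) ⊇ {$,b}; new: +{$,b}
  S: {$,b}  A: {$,a,b}  B: {$,b}  C: {$,b}
round 2: (no change)
  S: {$,b}  A: {$,a,b}  B: {$,b}  C: {$,b}

FOLLOW(C) = ["$", "b"]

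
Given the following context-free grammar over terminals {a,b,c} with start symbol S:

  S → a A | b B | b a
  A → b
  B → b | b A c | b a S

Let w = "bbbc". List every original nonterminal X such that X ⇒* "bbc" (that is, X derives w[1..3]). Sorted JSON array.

Convert to CNF:
  S -> T0 B | T0 T2 | T2 A
  A -> b
  B -> T0 X3 | T0 X4 | b
  T0 -> b
  T1 -> c
  T2 -> a
  X3 -> A T1
  X4 -> T2 S

Fill CYK table bottom-up (cells [i..j] with 1 ≤ i ≤ j ≤ 3 only):
  [1..1]={A,B,T0}  "b"  orig:{A,B}
  [2..2]={A,B,T0}  "b"  orig:{A,B}
  [3..3]={T1}  "c"  orig:{}
  [1..2]={S}  "bb"
  [2..3]={X3}  "bc"  orig:{}
  [1..3]={B}  "bbc"

Original NTs in T[1,3] deriving "bbc": ["B"]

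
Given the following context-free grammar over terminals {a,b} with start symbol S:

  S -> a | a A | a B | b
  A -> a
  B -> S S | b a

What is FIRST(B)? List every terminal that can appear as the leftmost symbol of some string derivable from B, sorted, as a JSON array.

FIRST iteration:
iter 1:
  A via A→a: +{a}
  B via B→b a: +{b}
  S via S→a: +{a}
  S via S→b: +{b}
  FIRST[S]={a,b}  FIRST[A]={a}  FIRST[B]={b}
iter 2:
  B via B→S S: +{a}
  FIRST[S]={a,b}  FIRST[A]={a}  FIRST[B]={a,b}
iter 3: — fixpoint
  FIRST[S]={a,b}  FIRST[A]={a}  FIRST[B]={a,b}

FIRST(B) = ["a", "b"]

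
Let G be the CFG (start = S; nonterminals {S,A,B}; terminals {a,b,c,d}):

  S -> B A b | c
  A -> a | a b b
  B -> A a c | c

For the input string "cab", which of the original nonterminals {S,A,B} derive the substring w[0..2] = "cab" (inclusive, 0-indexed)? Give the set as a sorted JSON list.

CNF form of G:
  S -> B X5 | c
  A -> T0 X3 | a
  B -> A X4 | c
  T0 -> a
  T1 -> b
  T2 -> c
  X3 -> T1 T1
  X4 -> T0 T2
  X5 -> A T1

CYK table (by increasing span) (cells [i..j] with 0 ≤ i ≤ j ≤ 2 only):
  T[0,0] 'c' = {B,S,T2}  orig:{B,S}
  T[1,1] 'a' = {A,T0}  orig:{A}
  T[2,2] 'b' = {T1}  orig:{}
  T[0,1] 'ca' = ∅
  T[1,2] 'ab' = {X5}  orig:{}
  T[0,2] 'cab' = {S}

Original NTs in T[0,2] deriving "cab": ["S"]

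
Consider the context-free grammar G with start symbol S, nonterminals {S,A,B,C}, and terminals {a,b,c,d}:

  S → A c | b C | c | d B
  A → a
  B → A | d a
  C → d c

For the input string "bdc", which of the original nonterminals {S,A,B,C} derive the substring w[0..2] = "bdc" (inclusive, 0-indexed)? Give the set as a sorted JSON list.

CNF form of G:
  S -> A T2 | T0 B | T3 C | c
  A -> a
  B -> T0 T1 | a
  C -> T0 T2
  T0 -> d
  T1 -> a
  T2 -> c
  T3 -> b

CYK table (by increasing span), restricted to cells inside w[0..2]:
  T[0,0] 'b' = {T3}  orig:{}
  T[1,1] 'd' = {T0}  orig:{}
  T[2,2] 'c' = {S,T2}  orig:{S}
  T[0,1] 'bd' = ∅
  T[1,2] 'dc' = {C}
  T[0,2] 'bdc' = {S}

Original NTs in T[0,2] deriving "bdc": ["S"]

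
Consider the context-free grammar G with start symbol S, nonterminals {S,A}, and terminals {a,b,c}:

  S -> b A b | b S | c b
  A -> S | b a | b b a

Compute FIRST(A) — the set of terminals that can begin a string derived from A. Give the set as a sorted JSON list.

FIRST sets, iterate to fixpoint:
pass 1:
  A via A→b a: +{b}
  S via S→b A b: +{b}
  S via S→c b: +{c}
  FIRST(S)={b,c}  FIRST(A)={b}
pass 2:
  A via A→S: +{c}
  FIRST(S)={b,c}  FIRST(A)={b,c}
pass 3: (no change)
  FIRST(S)={b,c}  FIRST(A)={b,c}

FIRST(A) = ["b", "c"]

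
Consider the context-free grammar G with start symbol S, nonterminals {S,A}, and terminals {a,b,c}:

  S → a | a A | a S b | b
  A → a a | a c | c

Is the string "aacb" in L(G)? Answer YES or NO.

Convert to CNF:
  S -> T0 A | T0 X3 | a | b
  A -> T0 T0 | T0 T1 | c
  T0 -> a
  T1 -> c
  T2 -> b
  X3 -> S T2

CYK fill:
  T[0,0] 'a' = {S,T0}  orig:{S}
  T[1,1] 'a' = {S,T0}  orig:{S}
  T[2,2] 'c' = {A,T1}  orig:{A}
  T[3,3] 'b' = {S,T2}  orig:{S}
  T[0,1] 'aa' = {A}
  T[1,2] 'ac' = {A,S}
  T[2,3] 'cb' = ∅
  T[0,2] 'aac' = {S}
  T[1,3] 'acb' = {X3}  orig:{}
  T[0,3] 'aacb' = {S,X3}  orig:{S}

S ∈ T[0,3] ⇒ YES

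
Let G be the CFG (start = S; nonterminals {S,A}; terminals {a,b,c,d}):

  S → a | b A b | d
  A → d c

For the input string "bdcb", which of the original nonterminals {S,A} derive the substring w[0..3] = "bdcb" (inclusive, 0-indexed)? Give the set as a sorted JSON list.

Convert to CNF:
  S -> T2 X3 | a | d
  A -> T0 T1
  T0 -> d
  T1 -> c
  T2 -> b
  X3 -> A T2

Fill CYK table bottom-up, restricted to cells inside w[0..3]:
  T[0,0] 'b' = {T2}  orig:{}
  T[1,1] 'd' = {S,T0}  orig:{S}
  T[2,2] 'c' = {T1}  orig:{}
  T[3,3] 'b' = {T2}  orig:{}
  T[0,1] 'bd' = ∅
  T[1,2] 'dc' = {A}
  T[2,3] 'cb' = ∅
  T[0,2] 'bdc' = ∅
  T[1,3] 'dcb' = {X3}  orig:{}
  T[0,3] 'bdcb' = {S}

Original NTs in T[0,3] deriving "bdcb": ["S"]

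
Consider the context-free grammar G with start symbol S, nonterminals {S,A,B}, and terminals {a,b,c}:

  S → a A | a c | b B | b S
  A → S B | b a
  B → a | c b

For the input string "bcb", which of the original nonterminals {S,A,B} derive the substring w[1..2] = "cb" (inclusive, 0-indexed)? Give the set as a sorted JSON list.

Convert to CNF:
  S -> T0 B | T0 S | T1 A | T1 T2
  A -> S B | T0 T1
  B -> T2 T0 | a
  T0 -> b
  T1 -> a
  T2 -> c

CYK fill — only the sub-triangle for w[1..2]:
  [1..1]={T2}  "c"  orig:{}
  [2..2]={T0}  "b"  orig:{}
  [1..2]={B}  "cb"

Original NTs in T[1,2] deriving "cb": ["B"]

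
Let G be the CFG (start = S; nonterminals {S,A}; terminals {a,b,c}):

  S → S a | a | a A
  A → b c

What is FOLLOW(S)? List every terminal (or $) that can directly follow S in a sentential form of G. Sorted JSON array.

Compute FIRST by fixpoint:
[1]
  A via A→b c: +{b}
  S via S→a: +{a}
  FIRST[S]={a}  FIRST[A]={b}
[2] — fixpoint
  FIRST[S]={a}  FIRST[A]={b}

FOLLOW iteration:
seed FOLLOW(S) with $
round 1:
  S→S a: FOLLOW(S) ⊇ FIRST(a) = {a}; new: +{a}
  S→a A: FOLLOW(A) ⊇ FOLLOW(S) ⊇ {$,a}; new: +{$,a}
  FOLLOW(S)={$,a}  FOLLOW(A)={$,a}
round 2: done
  FOLLOW(S)={$,a}  FOLLOW(A)={$,a}

FOLLOW(S) = ["$", "a"]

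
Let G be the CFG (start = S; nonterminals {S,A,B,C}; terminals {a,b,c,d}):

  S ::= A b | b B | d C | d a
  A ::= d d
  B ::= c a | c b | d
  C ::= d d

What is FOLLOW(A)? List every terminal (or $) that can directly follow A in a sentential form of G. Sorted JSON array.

FIRST sets, iterate to fixpoint:
[1]
  A via A→d d: +{d}
  B via B→c a: +{c}
  B via B→d: +{d}
  C via C→d d: +{d}
  S via S→A b: +{d}
  S via S→b B: +{b}
  FIRST[S]={b,d}  FIRST[A]={d}  FIRST[B]={c,d}  FIRST[C]={d}
[2] — fixpoint
  FIRST[S]={b,d}  FIRST[A]={d}  FIRST[B]={c,d}  FIRST[C]={d}

FOLLOW sets:
seed FOLLOW(S) with $
[1]
  S→A b: FOLLOW(A) ⊇ FIRST(b) = {b}; new: +{b}
  S→b B: FOLLOW(B) ⊇ FOLLOW(S) ⊇ {$}; new: +{$}
  S→d C: FOLLOW(C) ⊇ FOLLOW(S) ⊇ {$}; new: +{$}
  FOLLOW(S)={$}  FOLLOW(A)={b}  FOLLOW(B)={$}  FOLLOW(C)={$}
[2] done
  FOLLOW(S)={$}  FOLLOW(A)={b}  FOLLOW(B)={$}  FOLLOW(C)={$}

FOLLOW(A) = ["b"]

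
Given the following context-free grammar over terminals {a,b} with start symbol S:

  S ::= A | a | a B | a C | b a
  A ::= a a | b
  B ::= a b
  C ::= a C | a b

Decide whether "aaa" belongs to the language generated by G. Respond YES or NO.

Convert to CNF:
  S -> T0 B | T0 C | T0 T0 | T1 T0 | a | b
  A -> T0 T0 | b
  B -> T0 T1
  C -> T0 C | T0 T1
  T0 -> a
  T1 -> b

Fill CYK table bottom-up:
  [0..0]={S,T0}  "a"  orig:{S}
  [1..1]={S,T0}  "a"  orig:{S}
  [2..2]={S,T0}  "a"  orig:{S}
  [0..1]={A,S}  "aa"
  [1..2]={A,S}  "aa"
  [0..2]=∅  "aaa"

S ∉ T[0,2] ⇒ NO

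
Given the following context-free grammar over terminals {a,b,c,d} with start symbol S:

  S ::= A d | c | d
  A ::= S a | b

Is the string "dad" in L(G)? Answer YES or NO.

CNF form of G:
  S -> A T1 | c | d
  A -> S T0 | b
  T0 -> a
  T1 -> d

CYK table (by increasing span):
  [0..0]={S,T1}  "d"  orig:{S}
  [1..1]={T0}  "a"  orig:{}
  [2..2]={S,T1}  "d"  orig:{S}
  [0..1]={A}  "da"
  [1..2]=∅  "ad"
  [0..2]={S}  "dad"

S ∈ T[0,2] ⇒ YES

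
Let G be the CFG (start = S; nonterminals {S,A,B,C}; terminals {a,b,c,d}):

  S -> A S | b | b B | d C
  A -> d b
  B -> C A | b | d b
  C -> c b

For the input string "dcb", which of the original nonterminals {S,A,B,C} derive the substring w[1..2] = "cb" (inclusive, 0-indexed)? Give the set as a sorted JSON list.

CNF form of G:
  S -> A S | T0 C | T1 B | b
  A -> T0 T1
  B -> C A | T0 T1 | b
  C -> T2 T1
  T0 -> d
  T1 -> b
  T2 -> c

CYK table (by increasing span) — only the sub-triangle for w[1..2]:
  [1..1]={T2}  "c"  orig:{}
  [2..2]={B,S,T1}  "b"  orig:{B,S}
  [1..2]={C}  "cb"

Original NTs in T[1,2] deriving "cb": ["C"]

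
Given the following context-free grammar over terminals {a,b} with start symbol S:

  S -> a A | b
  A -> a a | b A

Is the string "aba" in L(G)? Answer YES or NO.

Convert to CNF:
  S -> T0 A | b
  A -> T0 T0 | T1 A
  T0 -> a
  T1 -> b

CYK fill:
  [0..0]={T0}  "a"  orig:{}
  [1..1]={S,T1}  "b"  orig:{S}
  [2..2]={T0}  "a"  orig:{}
  [0..1]=∅  "ab"
  [1..2]=∅  "ba"
  [0..2]=∅  "aba"

S ∉ T[0,2] ⇒ NO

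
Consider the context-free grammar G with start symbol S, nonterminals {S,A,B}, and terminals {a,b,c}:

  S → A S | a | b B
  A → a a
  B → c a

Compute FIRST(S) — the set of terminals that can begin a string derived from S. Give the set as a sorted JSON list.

FIRST sets, iterate to fixpoint:
round 1:
  A via A→a a: +{a}
  B via B→c a: +{c}
  S via S→A S: +{a}
  S via S→b B: +{b}
  FIRST[S]={a,b}  FIRST[A]={a}  FIRST[B]={c}
round 2: (no change)
  FIRST[S]={a,b}  FIRST[A]={a}  FIRST[B]={c}

FIRST(S) = ["a", "b"]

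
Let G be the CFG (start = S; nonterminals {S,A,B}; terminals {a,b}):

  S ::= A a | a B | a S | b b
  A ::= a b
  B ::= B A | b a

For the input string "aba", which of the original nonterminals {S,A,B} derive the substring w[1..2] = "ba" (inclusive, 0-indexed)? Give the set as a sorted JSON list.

Convert to CNF:
  S -> A T0 | T0 B | T0 S | T1 T1
  A -> T0 T1
  B -> B A | T1 T0
  T0 -> a
  T1 -> b

CYK table (by increasing span), restricted to cells inside w[1..2]:
  T[1,1] 'b' = {T1}  orig:{}
  T[2,2] 'a' = {T0}  orig:{}
  T[1,2] 'ba' = {B}

Original NTs in T[1,2] deriving "ba": ["B"]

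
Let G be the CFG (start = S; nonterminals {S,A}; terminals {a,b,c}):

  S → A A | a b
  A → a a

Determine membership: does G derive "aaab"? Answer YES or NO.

Convert to CNF:
  S -> A A | T0 T1
  A -> T0 T0
  T0 -> a
  T1 -> b

CYK fill:
  [0..0]={T0}  "a"  orig:{}
  [1..1]={T0}  "a"  orig:{}
  [2..2]={T0}  "a"  orig:{}
  [3..3]={T1}  "b"  orig:{}
  [0..1]={A}  "aa"
  [1..2]={A}  "aa"
  [2..3]={S}  "ab"
  [0..2]=∅  "aaa"
  [1..3]=∅  "aab"
  [0..3]=∅  "aaab"

S ∉ T[0,3] ⇒ NO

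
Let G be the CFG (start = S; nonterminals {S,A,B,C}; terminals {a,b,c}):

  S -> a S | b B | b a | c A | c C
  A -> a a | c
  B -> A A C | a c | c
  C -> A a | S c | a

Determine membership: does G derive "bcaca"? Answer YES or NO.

CNF form of G:
  S -> T0 S | T1 A | T1 C | T2 B | T2 T0
  A -> T0 T0 | c
  B -> A X3 | T0 T1 | c
  C -> A T0 | S T1 | a
  T0 -> a
  T1 -> c
  T2 -> b
  X3 -> A C

CYK table (by increasing span):
  [0..0]={T2}  "b"  orig:{}
  [1..1]={A,B,T1}  "c"  orig:{A,B}
  [2..2]={C,T0}  "a"  orig:{C}
  [3..3]={A,B,T1}  "c"  orig:{A,B}
  [4..4]={C,T0}  "a"  orig:{C}
  [0..1]={S}  "bc"
  [1..2]={C,S,X3}  "ca"  orig:{C,S}
  [2..3]={B}  "ac"
  [3..4]={C,S,X3}  "ca"  orig:{C,S}
  [0..2]=∅  "bca"
  [1..3]={C}  "cac"
  [2..4]={S}  "aca"
  [0..3]=∅  "bcac"
  [1..4]=∅  "caca"
  [0..4]=∅  "bcaca"

S ∉ T[0,4] ⇒ NO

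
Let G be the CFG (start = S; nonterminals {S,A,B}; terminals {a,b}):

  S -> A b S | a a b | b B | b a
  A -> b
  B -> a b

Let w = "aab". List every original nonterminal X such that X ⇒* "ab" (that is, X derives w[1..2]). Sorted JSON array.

CNF form of G:
  S -> A X2 | T0 X3 | T1 B | T1 T0
  A -> b
  B -> T0 T1
  T0 -> a
  T1 -> b
  X2 -> T1 S
  X3 -> T0 T1

CYK table (by increasing span) — only the sub-triangle for w[1..2]:
  cell(1,1) a: {T0}  orig:{}
  cell(2,2) b: {A,T1}  orig:{A}
  cell(1,2) ab: {B,X3}  orig:{B}

Original NTs in T[1,2] deriving "ab": ["B"]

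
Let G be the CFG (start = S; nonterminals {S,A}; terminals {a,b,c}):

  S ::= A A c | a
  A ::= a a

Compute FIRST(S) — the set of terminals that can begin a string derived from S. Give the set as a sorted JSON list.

FIRST sets, iterate to fixpoint:
iter 1:
  A via A→a a: +{a}
  S via S→A A c: +{a}
  FIRST[S]={a}  FIRST[A]={a}
iter 2: (stable)
  FIRST[S]={a}  FIRST[A]={a}

FIRST(S) = ["a"]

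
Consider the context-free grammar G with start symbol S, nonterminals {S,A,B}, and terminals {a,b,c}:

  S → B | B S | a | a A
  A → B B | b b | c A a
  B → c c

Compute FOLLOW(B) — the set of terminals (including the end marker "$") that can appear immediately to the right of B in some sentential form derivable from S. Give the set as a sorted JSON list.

FIRST sets, iterate to fixpoint:
pass 1:
  A via A→b b: +{b}
  A via A→c A a: +{c}
  B via B→c c: +{c}
  S via S→B: +{c}
  S via S→a: +{a}
  FIRST[S]={a,c}  FIRST[A]={b,c}  FIRST[B]={c}
pass 2: (no change)
  FIRST[S]={a,c}  FIRST[A]={b,c}  FIRST[B]={c}

Compute FOLLOW by fixpoint:
FOLLOW(S) := {$}
pass 1:
  A→B B: FOLLOW(B) ⊇ FIRST(B) = {c}; new: +{c}
  A→c A a: FOLLOW(A) ⊇ FIRST(a) = {a}; new: +{a}
  S→B: FOLLOW(B) ⊇ FOLLOW(S) ⊇ {$}; new: +{$}
  S→B S: FOLLOW(B) ⊇ FIRST(S) = {a,c}; new: +{a}
  S→a A: FOLLOW(A) ⊇ FOLLOW(S) ⊇ {$}; new: +{$}
  FOLLOW(S)={$}  FOLLOW(A)={$,a}  FOLLOW(B)={$,a,c}
pass 2: (no change)
  FOLLOW(S)={$}  FOLLOW(A)={$,a}  FOLLOW(B)={$,a,c}

FOLLOW(B) = ["$", "a", "c"]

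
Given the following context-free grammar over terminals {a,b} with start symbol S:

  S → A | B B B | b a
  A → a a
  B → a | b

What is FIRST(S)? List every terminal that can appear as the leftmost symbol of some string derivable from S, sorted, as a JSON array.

Compute FIRST by fixpoint:
round 1:
  A via A→a a: +{a}
  B via B→a: +{a}
  B via B→b: +{b}
  S via S→A: +{a}
  S via S→B B B: +{b}
  FIRST[S]={a,b}  FIRST[A]={a}  FIRST[B]={a,b}
round 2: (stable)
  FIRST[S]={a,b}  FIRST[A]={a}  FIRST[B]={a,b}

FIRST(S) = ["a", "b"]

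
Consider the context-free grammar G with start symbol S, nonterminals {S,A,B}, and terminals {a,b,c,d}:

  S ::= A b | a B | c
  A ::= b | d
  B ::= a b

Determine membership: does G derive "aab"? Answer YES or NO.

Convert to CNF:
  S -> A T1 | T0 B | c
  A -> b | d
  B -> T0 T1
  T0 -> a
  T1 -> b

CYK table (by increasing span):
  T[0,0] 'a' = {T0}  orig:{}
  T[1,1] 'a' = {T0}  orig:{}
  T[2,2] 'b' = {A,T1}  orig:{A}
  T[0,1] 'aa' = ∅
  T[1,2] 'ab' = {B}
  T[0,2] 'aab' = {S}

S ∈ T[0,2] ⇒ YES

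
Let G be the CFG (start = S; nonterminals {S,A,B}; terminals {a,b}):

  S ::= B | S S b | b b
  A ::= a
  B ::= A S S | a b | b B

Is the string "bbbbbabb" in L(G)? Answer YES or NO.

Convert to CNF:
  S -> A X3 | S X4 | T0 T1 | T1 B | T1 T1
  A -> a
  B -> A X2 | T0 T1 | T1 B
  T0 -> a
  T1 -> b
  X2 -> S S
  X3 -> S S
  X4 -> S T1

CYK table (by increasing span):
  T[0,0] 'b' = {T1}  orig:{}
  T[1,1] 'b' = {T1}  orig:{}
  T[2,2] 'b' = {T1}  orig:{}
  T[3,3] 'b' = {T1}  orig:{}
  T[4,4] 'b' = {T1}  orig:{}
  T[5,5] 'a' = {A,T0}  orig:{A}
  T[6,6] 'b' = {T1}  orig:{}
  T[7,7] 'b' = {T1}  orig:{}
  T[0,1] 'bb' = {S}
  T[1,2] 'bb' = {S}
  T[2,3] 'bb' = {S}
  T[3,4] 'bb' = {S}
  T[4,5] 'ba' = ∅
  T[5,6] 'ab' = {B,S}
  T[6,7] 'bb' = {S}
  T[0,2] 'bbb' = {X4}  orig:{}
  T[1,3] 'bbb' = {X4}  orig:{}
  T[2,4] 'bbb' = {X4}  orig:{}
  T[3,5] 'bba' = ∅
  T[4,6] 'bab' = {B,S}
  T[5,7] 'abb' = {X4}  orig:{}
  T[0,3] 'bbbb' = {X2,X3}  orig:{}
  T[1,4] 'bbbb' = {X2,X3}  orig:{}
  T[2,5] 'bbba' = ∅
  T[3,6] 'bbab' = {B,S,X2,X3}  orig:{B,S}
  T[4,7] 'babb' = {X4}  orig:{}
  T[0,4] 'bbbbb' = {S}
  T[1,5] 'bbbba' = ∅
  T[2,6] 'bbbab' = {B,S,X2,X3}  orig:{B,S}
  T[3,7] 'bbabb' = {S,X4}  orig:{S}
  T[0,5] 'bbbbba' = ∅
  T[1,6] 'bbbbab' = {B,S,X2,X3}  orig:{B,S}
  T[2,7] 'bbbabb' = {S,X4}  orig:{S}
  T[0,6] 'bbbbbab' = {B,S,X2,X3}  orig:{B,S}
  T[1,7] 'bbbbabb' = {S,X2,X3,X4}  orig:{S}
  T[0,7] 'bbbbbabb' = {S,X2,X3,X4}  orig:{S}

S ∈ T[0,7] ⇒ YES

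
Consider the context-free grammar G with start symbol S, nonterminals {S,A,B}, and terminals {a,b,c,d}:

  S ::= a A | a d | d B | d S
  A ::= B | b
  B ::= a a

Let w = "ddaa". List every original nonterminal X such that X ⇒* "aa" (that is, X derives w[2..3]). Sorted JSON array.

Convert to CNF:
  S -> T0 A | T0 T1 | T1 B | T1 S
  A -> T0 T0 | b
  B -> T0 T0
  T0 -> a
  T1 -> d

CYK fill, restricted to cells inside w[2..3]:
  T[2,2] 'a' = {T0}  orig:{}
  T[3,3] 'a' = {T0}  orig:{}
  T[2,3] 'aa' = {A,B}

Original NTs in T[2,3] deriving "aa": ["A", "B"]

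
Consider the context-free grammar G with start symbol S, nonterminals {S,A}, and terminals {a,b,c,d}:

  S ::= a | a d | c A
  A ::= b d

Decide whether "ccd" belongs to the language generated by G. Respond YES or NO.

CNF form of G:
  S -> T2 T1 | T3 A | a
  A -> T0 T1
  T0 -> b
  T1 -> d
  T2 -> a
  T3 -> c

Fill CYK table bottom-up:
  T[0,0] 'c' = {T3}  orig:{}
  T[1,1] 'c' = {T3}  orig:{}
  T[2,2] 'd' = {T1}  orig:{}
  T[0,1] 'cc' = ∅
  T[1,2] 'cd' = ∅
  T[0,2] 'ccd' = ∅

S ∉ T[0,2] ⇒ NO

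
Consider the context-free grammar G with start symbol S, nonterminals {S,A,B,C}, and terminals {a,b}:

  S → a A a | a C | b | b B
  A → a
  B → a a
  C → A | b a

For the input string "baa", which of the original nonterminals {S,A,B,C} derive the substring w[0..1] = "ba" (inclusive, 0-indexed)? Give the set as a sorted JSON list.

CNF form of G:
  S -> T0 C | T0 X2 | T1 B | b
  A -> a
  B -> T0 T0
  C -> T1 T0 | a
  T0 -> a
  T1 -> b
  X2 -> A T0

Fill CYK table bottom-up, restricted to cells inside w[0..1]:
  [0..0]={S,T1}  "b"  orig:{S}
  [1..1]={A,C,T0}  "a"  orig:{A,C}
  [0..1]={C}  "ba"

Original NTs in T[0,1] deriving "ba": ["C"]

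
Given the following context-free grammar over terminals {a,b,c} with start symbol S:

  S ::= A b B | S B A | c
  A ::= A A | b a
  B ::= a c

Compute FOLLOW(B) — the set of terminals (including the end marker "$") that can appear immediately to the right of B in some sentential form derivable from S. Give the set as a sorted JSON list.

FIRST iteration:
round 1:
  A via A→b a: +{b}
  B via B→a c: +{a}
  S via S→A b B: +{b}
  S via S→c: +{c}
  S: {b,c}  A: {b}  B: {a}
round 2: (no change)
  S: {b,c}  A: {b}  B: {a}

FOLLOW iteration:
initialize: $ ∈ FOLLOW(S)
iter 1:
  A→A A: FOLLOW(A) ⊇ FIRST(A) = {b}; new: +{b}
  S→A b B: FOLLOW(B) ⊇ FOLLOW(S) ⊇ {$}; new: +{$}
  S→S B A: FOLLOW(S) ⊇ FIRST(B) = {a}; new: +{a}
  S→S B A: FOLLOW(B) ⊇ FIRST(A) = {b}; new: +{b}
  S→S B A: FOLLOW(A) ⊇ FOLLOW(S) ⊇ {$,a}; new: +{$,a}
  FOLLOW[S]={$,a}  FOLLOW[A]={$,a,b}  FOLLOW[B]={$,b}
iter 2:
  S→A b B: FOLLOW(B) ⊇ FOLLOW(S) ⊇ {$,a}; new: +{a}
  FOLLOW[S]={$,a}  FOLLOW[A]={$,a,b}  FOLLOW[B]={$,a,b}
iter 3: — fixpoint
  FOLLOW[S]={$,a}  FOLLOW[A]={$,a,b}  FOLLOW[B]={$,a,b}

FOLLOW(B) = ["$", "a", "b"]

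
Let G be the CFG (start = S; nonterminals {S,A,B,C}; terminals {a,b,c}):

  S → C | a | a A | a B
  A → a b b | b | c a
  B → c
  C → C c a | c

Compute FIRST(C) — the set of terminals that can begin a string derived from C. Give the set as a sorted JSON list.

FIRST iteration:
[1]
  A via A→a b b: +{a}
  A via A→b: +{b}
  A via A→c a: +{c}
  B via B→c: +{c}
  C via C→c: +{c}
  S via S→C: +{c}
  S via S→a: +{a}
  FIRST(S)={a,c}  FIRST(A)={a,b,c}  FIRST(B)={c}  FIRST(C)={c}
[2] (no change)
  FIRST(S)={a,c}  FIRST(A)={a,b,c}  FIRST(B)={c}  FIRST(C)={c}

FIRST(C) = ["c"]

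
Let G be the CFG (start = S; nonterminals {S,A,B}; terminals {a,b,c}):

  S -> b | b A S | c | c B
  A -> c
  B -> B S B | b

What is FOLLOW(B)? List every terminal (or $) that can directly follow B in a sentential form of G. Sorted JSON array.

FIRST iteration:
round 1:
  A via A→c: +{c}
  B via B→b: +{b}
  S via S→b: +{b}
  S via S→c: +{c}
  FIRST[S]={b,c}  FIRST[A]={c}  FIRST[B]={b}
round 2: (stable)
  FIRST[S]={b,c}  FIRST[A]={c}  FIRST[B]={b}

Compute FOLLOW by fixpoint:
initialize: $ ∈ FOLLOW(S)
iter 1:
  B→B S B: FOLLOW(B) ⊇ FIRST(S) = {b,c}; new: +{b,c}
  B→B S B: FOLLOW(S) ⊇ FIRST(B) = {b}; new: +{b}
  S→b A S: FOLLOW(A) ⊇ FIRST(S) = {b,c}; new: +{b,c}
  S→c B: FOLLOW(B) ⊇ FOLLOW(S) ⊇ {$,b}; new: +{$}
  FOLLOW(S)={$,b}  FOLLOW(A)={b,c}  FOLLOW(B)={$,b,c}
iter 2: — fixpoint
  FOLLOW(S)={$,b}  FOLLOW(A)={b,c}  FOLLOW(B)={$,b,c}

FOLLOW(B) = ["$", "b", "c"]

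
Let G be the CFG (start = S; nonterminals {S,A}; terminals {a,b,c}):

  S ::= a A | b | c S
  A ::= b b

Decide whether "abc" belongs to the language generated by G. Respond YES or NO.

CNF form of G:
  S -> T1 A | T2 S | b
  A -> T0 T0
  T0 -> b
  T1 -> a
  T2 -> c

CYK table (by increasing span):
  cell(0,0) a: {T1}  orig:{}
  cell(1,1) b: {S,T0}  orig:{S}
  cell(2,2) c: {T2}  orig:{}
  cell(0,1) ab: ∅
  cell(1,2) bc: ∅
  cell(0,2) abc: ∅

S ∉ T[0,2] ⇒ NO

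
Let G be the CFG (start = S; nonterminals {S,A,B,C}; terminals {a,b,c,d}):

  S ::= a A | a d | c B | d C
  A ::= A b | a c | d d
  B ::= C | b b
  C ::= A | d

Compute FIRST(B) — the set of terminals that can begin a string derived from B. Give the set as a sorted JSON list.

Compute FIRST by fixpoint:
iter 1:
  A via A→a c: +{a}
  A via A→d d: +{d}
  B via B→b b: +{b}
  C via C→A: +{a,d}
  S via S→a A: +{a}
  S via S→c B: +{c}
  S via S→d C: +{d}
  FIRST(S)={a,c,d}  FIRST(A)={a,d}  FIRST(B)={b}  FIRST(C)={a,d}
iter 2:
  B via B→C: +{a,d}
  FIRST(S)={a,c,d}  FIRST(A)={a,d}  FIRST(B)={a,b,d}  FIRST(C)={a,d}
iter 3: done
  FIRST(S)={a,c,d}  FIRST(A)={a,d}  FIRST(B)={a,b,d}  FIRST(C)={a,d}

FIRST(B) = ["a", "b", "d"]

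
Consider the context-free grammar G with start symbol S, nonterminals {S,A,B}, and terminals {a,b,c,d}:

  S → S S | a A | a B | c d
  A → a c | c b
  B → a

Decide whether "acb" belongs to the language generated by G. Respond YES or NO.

CNF form of G:
  S -> S S | T0 A | T0 B | T1 T3
  A -> T0 T1 | T1 T2
  B -> a
  T0 -> a
  T1 -> c
  T2 -> b
  T3 -> d

CYK table (by increasing span):
  T[0,0] 'a' = {B,T0}  orig:{B}
  T[1,1] 'c' = {T1}  orig:{}
  T[2,2] 'b' = {T2}  orig:{}
  T[0,1] 'ac' = {A}
  T[1,2] 'cb' = {A}
  T[0,2] 'acb' = {S}

S ∈ T[0,2] ⇒ YES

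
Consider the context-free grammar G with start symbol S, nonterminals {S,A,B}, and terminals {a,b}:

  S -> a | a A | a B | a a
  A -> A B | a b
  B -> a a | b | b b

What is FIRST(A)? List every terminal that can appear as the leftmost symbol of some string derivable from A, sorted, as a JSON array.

FIRST sets, iterate to fixpoint:
iter 1:
  A via A→a b: +{a}
  B via B→a a: +{a}
  B via B→b: +{b}
  S via S→a: +{a}
  FIRST(S)={a}  FIRST(A)={a}  FIRST(B)={a,b}
iter 2: — fixpoint
  FIRST(S)={a}  FIRST(A)={a}  FIRST(B)={a,b}

FIRST(A) = ["a"]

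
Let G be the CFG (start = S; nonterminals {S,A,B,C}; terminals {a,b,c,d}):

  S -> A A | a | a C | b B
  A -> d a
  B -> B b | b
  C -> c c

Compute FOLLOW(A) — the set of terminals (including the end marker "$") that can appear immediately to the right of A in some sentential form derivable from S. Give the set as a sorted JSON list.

Compute FIRST by fixpoint:
iter 1:
  A via A→d a: +{d}
  B via B→b: +{b}
  C via C→c c: +{c}
  S via S→A A: +{d}
  S via S→a: +{a}
  S via S→b B: +{b}
  FIRST(S)={a,b,d}  FIRST(A)={d}  FIRST(B)={b}  FIRST(C)={c}
iter 2: (no change)
  FIRST(S)={a,b,d}  FIRST(A)={d}  FIRST(B)={b}  FIRST(C)={c}

Compute FOLLOW by fixpoint:
seed FOLLOW(S) with $
round 1:
  B→B b: FOLLOW(B) ⊇ FIRST(b) = {b}; new: +{b}
  S→A A: FOLLOW(A) ⊇ FIRST(A) = {d}; new: +{d}
  S→A A: FOLLOW(A) ⊇ FOLLOW(S) ⊇ {$}; new: +{$}
  S→a C: FOLLOW(C) ⊇ FOLLOW(S) ⊇ {$}; new: +{$}
  S→b B: FOLLOW(B) ⊇ FOLLOW(S) ⊇ {$}; new: +{$}
  FOLLOW(S)={$}  FOLLOW(A)={$,d}  FOLLOW(B)={$,b}  FOLLOW(C)={$}
round 2: (no change)
  FOLLOW(S)={$}  FOLLOW(A)={$,d}  FOLLOW(B)={$,b}  FOLLOW(C)={$}

FOLLOW(A) = ["$", "d"]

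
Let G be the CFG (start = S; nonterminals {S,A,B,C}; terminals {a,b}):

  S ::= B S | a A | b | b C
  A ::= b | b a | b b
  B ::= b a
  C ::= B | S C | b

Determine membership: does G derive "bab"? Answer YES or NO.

Convert to CNF:
  S -> B S | T0 C | T1 A | b
  A -> T0 T0 | T0 T1 | b
  B -> T0 T1
  C -> S C | T0 T1 | b
  T0 -> b
  T1 -> a

CYK fill:
  cell(0,0) b: {A,C,S,T0}  orig:{A,C,S}
  cell(1,1) a: {T1}  orig:{}
  cell(2,2) b: {A,C,S,T0}  orig:{A,C,S}
  cell(0,1) ba: {A,B,C}
  cell(1,2) ab: {S}
  cell(0,2) bab: {S}

S ∈ T[0,2] ⇒ YES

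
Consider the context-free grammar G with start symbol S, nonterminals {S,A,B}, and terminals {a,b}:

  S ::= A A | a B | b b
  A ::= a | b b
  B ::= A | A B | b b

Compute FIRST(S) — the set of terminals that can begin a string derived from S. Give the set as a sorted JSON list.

FIRST iteration:
[1]
  A via A→a: +{a}
  A via A→b b: +{b}
  B via B→A: +{a,b}
  S via S→A A: +{a,b}
  FIRST(S)={a,b}  FIRST(A)={a,b}  FIRST(B)={a,b}
[2] — fixpoint
  FIRST(S)={a,b}  FIRST(A)={a,b}  FIRST(B)={a,b}

FIRST(S) = ["a", "b"]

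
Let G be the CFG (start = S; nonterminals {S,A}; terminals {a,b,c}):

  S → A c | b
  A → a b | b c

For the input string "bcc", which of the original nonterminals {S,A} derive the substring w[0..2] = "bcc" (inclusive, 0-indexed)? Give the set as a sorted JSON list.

CNF form of G:
  S -> A T2 | b
  A -> T0 T1 | T1 T2
  T0 -> a
  T1 -> b
  T2 -> c

CYK table (by increasing span) — only the sub-triangle for w[0..2]:
  cell(0,0) b: {S,T1}  orig:{S}
  cell(1,1) c: {T2}  orig:{}
  cell(2,2) c: {T2}  orig:{}
  cell(0,1) bc: {A}
  cell(1,2) cc: ∅
  cell(0,2) bcc: {S}

Original NTs in T[0,2] deriving "bcc": ["S"]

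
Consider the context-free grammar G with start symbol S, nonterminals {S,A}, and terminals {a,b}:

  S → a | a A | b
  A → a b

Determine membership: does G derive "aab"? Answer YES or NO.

CNF form of G:
  S -> T0 A | a | b
  A -> T0 T1
  T0 -> a
  T1 -> b

CYK fill:
  cell(0,0) a: {S,T0}  orig:{S}
  cell(1,1) a: {S,T0}  orig:{S}
  cell(2,2) b: {S,T1}  orig:{S}
  cell(0,1) aa: ∅
  cell(1,2) ab: {A}
  cell(0,2) aab: {S}

S ∈ T[0,2] ⇒ YES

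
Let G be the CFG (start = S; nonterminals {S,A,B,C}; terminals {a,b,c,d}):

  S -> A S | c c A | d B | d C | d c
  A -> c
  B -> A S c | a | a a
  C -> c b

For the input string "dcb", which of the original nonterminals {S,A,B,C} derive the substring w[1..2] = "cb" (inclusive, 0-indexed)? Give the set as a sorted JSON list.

CNF form of G:
  S -> A S | T0 X5 | T3 B | T3 C | T3 T0
  A -> c
  B -> A X4 | T1 T1 | a
  C -> T0 T2
  T0 -> c
  T1 -> a
  T2 -> b
  T3 -> d
  X4 -> S T0
  X5 -> T0 A

CYK table (by increasing span) — only the sub-triangle for w[1..2]:
  cell(1,1) c: {A,T0}  orig:{A}
  cell(2,2) b: {T2}  orig:{}
  cell(1,2) cb: {C}

Original NTs in T[1,2] deriving "cb": ["C"]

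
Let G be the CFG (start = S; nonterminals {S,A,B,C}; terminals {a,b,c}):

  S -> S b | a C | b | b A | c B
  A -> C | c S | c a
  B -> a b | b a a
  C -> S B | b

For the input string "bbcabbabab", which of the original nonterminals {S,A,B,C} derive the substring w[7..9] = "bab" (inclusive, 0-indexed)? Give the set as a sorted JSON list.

Convert to CNF:
  S -> S T2 | T0 B | T1 C | T2 A | b
  A -> S B | T0 S | T0 T1 | b
  B -> T1 T2 | T2 X3
  C -> S B | b
  T0 -> c
  T1 -> a
  T2 -> b
  X3 -> T1 T1

CYK fill — only the sub-triangle for w[7..9]:
  [7..7]={A,C,S,T2}  "b"  orig:{A,C,S}
  [8..8]={T1}  "a"  orig:{}
  [9..9]={A,C,S,T2}  "b"  orig:{A,C,S}
  [7..8]=∅  "ba"
  [8..9]={B,S}  "ab"
  [7..9]={A,C}  "bab"

Original NTs in T[7,9] deriving "bab": ["A", "C"]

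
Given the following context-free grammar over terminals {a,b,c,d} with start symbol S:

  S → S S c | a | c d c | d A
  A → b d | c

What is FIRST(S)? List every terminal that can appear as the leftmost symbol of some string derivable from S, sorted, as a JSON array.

FIRST sets, iterate to fixpoint:
[1]
  A via A→b d: +{b}
  A via A→c: +{c}
  S via S→a: +{a}
  S via S→c d c: +{c}
  S via S→d A: +{d}
  FIRST(S)={a,c,d}  FIRST(A)={b,c}
[2] (no change)
  FIRST(S)={a,c,d}  FIRST(A)={b,c}

FIRST(S) = ["a", "c", "d"]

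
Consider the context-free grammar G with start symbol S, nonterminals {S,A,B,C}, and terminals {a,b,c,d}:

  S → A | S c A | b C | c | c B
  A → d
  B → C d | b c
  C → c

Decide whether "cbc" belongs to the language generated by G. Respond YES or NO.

CNF form of G:
  S -> S X3 | T1 C | T2 B | c | d
  A -> d
  B -> C T0 | T1 T2
  C -> c
  T0 -> d
  T1 -> b
  T2 -> c
  X3 -> T2 A

CYK table (by increasing span):
  [0..0]={C,S,T2}  "c"  orig:{C,S}
  [1..1]={T1}  "b"  orig:{}
  [2..2]={C,S,T2}  "c"  orig:{C,S}
  [0..1]=∅  "cb"
  [1..2]={B,S}  "bc"
  [0..2]={S}  "cbc"

S ∈ T[0,2] ⇒ YES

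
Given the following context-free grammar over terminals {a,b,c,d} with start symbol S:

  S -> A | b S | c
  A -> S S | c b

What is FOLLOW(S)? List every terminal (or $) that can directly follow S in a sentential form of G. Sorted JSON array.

FIRST sets, iterate to fixpoint:
round 1:
  A via A→c b: +{c}
  S via S→A: +{c}
  S via S→b S: +{b}
  FIRST(S)={b,c}  FIRST(A)={c}
round 2:
  A via A→S S: +{b}
  FIRST(S)={b,c}  FIRST(A)={b,c}
round 3: (no change)
  FIRST(S)={b,c}  FIRST(A)={b,c}

FOLLOW sets:
FOLLOW(S) := {$}
pass 1:
  A→S S: FOLLOW(S) ⊇ FIRST(S) = {b,c}; new: +{b,c}
  S→A: FOLLOW(A) ⊇ FOLLOW(S) ⊇ {$,b,c}; new: +{$,b,c}
  FOLLOW(S)={$,b,c}  FOLLOW(A)={$,b,c}
pass 2: done
  FOLLOW(S)={$,b,c}  FOLLOW(A)={$,b,c}

FOLLOW(S) = ["$", "b", "c"]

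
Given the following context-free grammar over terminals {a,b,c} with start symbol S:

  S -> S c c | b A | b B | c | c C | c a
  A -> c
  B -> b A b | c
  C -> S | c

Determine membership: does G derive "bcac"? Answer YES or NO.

CNF form of G:
  S -> S X5 | T0 A | T0 B | T1 C | T1 T2 | c
  A -> c
  B -> T0 X3 | c
  C -> S X4 | T0 A | T0 B | T1 C | T1 T2 | c
  T0 -> b
  T1 -> c
  T2 -> a
  X3 -> A T0
  X4 -> T1 T1
  X5 -> T1 T1

Fill CYK table bottom-up:
  T[0,0] 'b' = {T0}  orig:{}
  T[1,1] 'c' = {A,B,C,S,T1}  orig:{A,B,C,S}
  T[2,2] 'a' = {T2}  orig:{}
  T[3,3] 'c' = {A,B,C,S,T1}  orig:{A,B,C,S}
  T[0,1] 'bc' = {C,S}
  T[1,2] 'ca' = {C,S}
  T[2,3] 'ac' = ∅
  T[0,2] 'bca' = ∅
  T[1,3] 'cac' = ∅
  T[0,3] 'bcac' = ∅

S ∉ T[0,3] ⇒ NO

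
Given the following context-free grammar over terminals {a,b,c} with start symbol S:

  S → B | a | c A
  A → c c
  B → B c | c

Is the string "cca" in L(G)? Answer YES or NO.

CNF form of G:
  S -> B T0 | T0 A | a | c
  A -> T0 T0
  B -> B T0 | c
  T0 -> c

Fill CYK table bottom-up:
  [0..0]={B,S,T0}  "c"  orig:{B,S}
  [1..1]={B,S,T0}  "c"  orig:{B,S}
  [2..2]={S}  "a"
  [0..1]={A,B,S}  "cc"
  [1..2]=∅  "ca"
  [0..2]=∅  "cca"

S ∉ T[0,2] ⇒ NO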